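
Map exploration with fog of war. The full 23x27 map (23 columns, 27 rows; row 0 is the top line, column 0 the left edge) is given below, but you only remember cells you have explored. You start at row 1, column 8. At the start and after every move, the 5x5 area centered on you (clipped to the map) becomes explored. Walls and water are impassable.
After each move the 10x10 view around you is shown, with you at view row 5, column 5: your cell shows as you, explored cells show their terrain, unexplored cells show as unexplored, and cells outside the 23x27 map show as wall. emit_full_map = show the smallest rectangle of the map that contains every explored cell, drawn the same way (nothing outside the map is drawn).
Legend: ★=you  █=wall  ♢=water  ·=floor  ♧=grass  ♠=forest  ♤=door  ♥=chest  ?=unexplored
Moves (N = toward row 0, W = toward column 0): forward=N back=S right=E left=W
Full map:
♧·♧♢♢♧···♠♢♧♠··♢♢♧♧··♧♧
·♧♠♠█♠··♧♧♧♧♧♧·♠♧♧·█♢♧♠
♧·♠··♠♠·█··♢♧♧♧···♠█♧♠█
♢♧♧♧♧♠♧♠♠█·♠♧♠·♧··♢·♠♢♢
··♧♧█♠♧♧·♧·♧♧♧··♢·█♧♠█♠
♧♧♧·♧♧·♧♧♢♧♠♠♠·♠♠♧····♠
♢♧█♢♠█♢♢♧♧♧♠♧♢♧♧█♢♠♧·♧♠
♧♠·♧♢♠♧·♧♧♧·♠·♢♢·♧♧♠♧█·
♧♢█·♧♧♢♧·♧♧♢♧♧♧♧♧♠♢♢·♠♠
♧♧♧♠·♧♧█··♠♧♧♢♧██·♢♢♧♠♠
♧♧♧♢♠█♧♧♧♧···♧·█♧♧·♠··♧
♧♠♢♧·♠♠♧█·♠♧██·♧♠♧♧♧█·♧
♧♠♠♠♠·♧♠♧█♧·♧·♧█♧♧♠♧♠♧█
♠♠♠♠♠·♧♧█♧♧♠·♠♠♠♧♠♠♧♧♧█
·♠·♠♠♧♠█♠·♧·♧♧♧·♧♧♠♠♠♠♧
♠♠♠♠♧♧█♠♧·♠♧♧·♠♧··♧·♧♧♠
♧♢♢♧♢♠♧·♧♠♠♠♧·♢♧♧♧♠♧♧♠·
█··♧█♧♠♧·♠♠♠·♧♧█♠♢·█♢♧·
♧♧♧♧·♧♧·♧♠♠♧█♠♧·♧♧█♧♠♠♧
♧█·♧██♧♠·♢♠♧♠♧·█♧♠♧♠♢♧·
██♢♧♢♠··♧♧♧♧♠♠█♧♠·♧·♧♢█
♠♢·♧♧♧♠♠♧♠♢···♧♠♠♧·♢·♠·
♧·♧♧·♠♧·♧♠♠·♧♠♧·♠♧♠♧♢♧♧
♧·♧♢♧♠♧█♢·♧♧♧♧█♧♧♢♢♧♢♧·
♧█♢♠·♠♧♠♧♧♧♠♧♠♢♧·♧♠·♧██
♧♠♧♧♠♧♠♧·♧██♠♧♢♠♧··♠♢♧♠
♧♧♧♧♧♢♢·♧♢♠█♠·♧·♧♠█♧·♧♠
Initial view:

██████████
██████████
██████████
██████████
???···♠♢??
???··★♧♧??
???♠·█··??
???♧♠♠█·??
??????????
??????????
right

██████████
██████████
██████████
██████████
??···♠♢♧??
??··♧★♧♧??
??♠·█··♢??
??♧♠♠█·♠??
??????????
??????????

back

██████████
██████████
██████████
??···♠♢♧??
??··♧♧♧♧??
??♠·█★·♢??
??♧♠♠█·♠??
???♧·♧·♧??
??????????
??????????

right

██████████
██████████
██████████
?···♠♢♧♠??
?··♧♧♧♧♧??
?♠·█·★♢♧??
?♧♠♠█·♠♧??
??♧·♧·♧♧??
??????????
??????????

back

██████████
██████████
?···♠♢♧♠??
?··♧♧♧♧♧??
?♠·█··♢♧??
?♧♠♠█★♠♧??
??♧·♧·♧♧??
???♧♢♧♠♠??
??????????
??????????

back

██████████
?···♠♢♧♠??
?··♧♧♧♧♧??
?♠·█··♢♧??
?♧♠♠█·♠♧??
??♧·♧★♧♧??
???♧♢♧♠♠??
???♧♧♧♠♧??
??????????
??????????

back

?···♠♢♧♠??
?··♧♧♧♧♧??
?♠·█··♢♧??
?♧♠♠█·♠♧??
??♧·♧·♧♧??
???♧♢★♠♠??
???♧♧♧♠♧??
???♧♧♧·♠??
??????????
??????????

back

?··♧♧♧♧♧??
?♠·█··♢♧??
?♧♠♠█·♠♧??
??♧·♧·♧♧??
???♧♢♧♠♠??
???♧♧★♠♧??
???♧♧♧·♠??
???·♧♧♢♧??
??????????
??????????

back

?♠·█··♢♧??
?♧♠♠█·♠♧??
??♧·♧·♧♧??
???♧♢♧♠♠??
???♧♧♧♠♧??
???♧♧★·♠??
???·♧♧♢♧??
???··♠♧♧??
??????????
??????????

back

?♧♠♠█·♠♧??
??♧·♧·♧♧??
???♧♢♧♠♠??
???♧♧♧♠♧??
???♧♧♧·♠??
???·♧★♢♧??
???··♠♧♧??
???♧♧···??
??????????
??????????

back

??♧·♧·♧♧??
???♧♢♧♠♠??
???♧♧♧♠♧??
???♧♧♧·♠??
???·♧♧♢♧??
???··★♧♧??
???♧♧···??
???█·♠♧█??
??????????
??????????

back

???♧♢♧♠♠??
???♧♧♧♠♧??
???♧♧♧·♠??
???·♧♧♢♧??
???··♠♧♧??
???♧♧★··??
???█·♠♧█??
???♧█♧·♧??
??????????
??????????

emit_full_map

···♠♢♧♠
··♧♧♧♧♧
♠·█··♢♧
♧♠♠█·♠♧
?♧·♧·♧♧
??♧♢♧♠♠
??♧♧♧♠♧
??♧♧♧·♠
??·♧♧♢♧
??··♠♧♧
??♧♧★··
??█·♠♧█
??♧█♧·♧

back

???♧♧♧♠♧??
???♧♧♧·♠??
???·♧♧♢♧??
???··♠♧♧??
???♧♧···??
???█·★♧█??
???♧█♧·♧??
???█♧♧♠·??
??????????
??????????

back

???♧♧♧·♠??
???·♧♧♢♧??
???··♠♧♧??
???♧♧···??
???█·♠♧█??
???♧█★·♧??
???█♧♧♠·??
???♠·♧·♧??
??????????
??????????

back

???·♧♧♢♧??
???··♠♧♧??
???♧♧···??
???█·♠♧█??
???♧█♧·♧??
???█♧★♠·??
???♠·♧·♧??
???♧·♠♧♧??
??????????
??????????

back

???··♠♧♧??
???♧♧···??
???█·♠♧█??
???♧█♧·♧??
???█♧♧♠·??
???♠·★·♧??
???♧·♠♧♧??
???♧♠♠♠♧??
??????????
??????????

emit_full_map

···♠♢♧♠
··♧♧♧♧♧
♠·█··♢♧
♧♠♠█·♠♧
?♧·♧·♧♧
??♧♢♧♠♠
??♧♧♧♠♧
??♧♧♧·♠
??·♧♧♢♧
??··♠♧♧
??♧♧···
??█·♠♧█
??♧█♧·♧
??█♧♧♠·
??♠·★·♧
??♧·♠♧♧
??♧♠♠♠♧

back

???♧♧···??
???█·♠♧█??
???♧█♧·♧??
???█♧♧♠·??
???♠·♧·♧??
???♧·★♧♧??
???♧♠♠♠♧??
???·♠♠♠·??
??????????
??????????

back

???█·♠♧█??
???♧█♧·♧??
???█♧♧♠·??
???♠·♧·♧??
???♧·♠♧♧??
???♧♠★♠♧??
???·♠♠♠·??
???♧♠♠♧█??
??????????
??????????

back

???♧█♧·♧??
???█♧♧♠·??
???♠·♧·♧??
???♧·♠♧♧??
???♧♠♠♠♧??
???·♠★♠·??
???♧♠♠♧█??
???·♢♠♧♠??
??????????
??????????

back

???█♧♧♠·??
???♠·♧·♧??
???♧·♠♧♧??
???♧♠♠♠♧??
???·♠♠♠·??
???♧♠★♧█??
???·♢♠♧♠??
???♧♧♧♧♠??
??????????
??????????

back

???♠·♧·♧??
???♧·♠♧♧??
???♧♠♠♠♧??
???·♠♠♠·??
???♧♠♠♧█??
???·♢★♧♠??
???♧♧♧♧♠??
???♧♠♢··??
??????????
??????????

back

???♧·♠♧♧??
???♧♠♠♠♧??
???·♠♠♠·??
???♧♠♠♧█??
???·♢♠♧♠??
???♧♧★♧♠??
???♧♠♢··??
???♧♠♠·♧??
??????????
??????????

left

????♧·♠♧♧?
????♧♠♠♠♧?
????·♠♠♠·?
???·♧♠♠♧█?
???♠·♢♠♧♠?
???·♧★♧♧♠?
???♠♧♠♢··?
???·♧♠♠·♧?
??????????
??????????

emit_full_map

···♠♢♧♠
··♧♧♧♧♧
♠·█··♢♧
♧♠♠█·♠♧
?♧·♧·♧♧
??♧♢♧♠♠
??♧♧♧♠♧
??♧♧♧·♠
??·♧♧♢♧
??··♠♧♧
??♧♧···
??█·♠♧█
??♧█♧·♧
??█♧♧♠·
??♠·♧·♧
??♧·♠♧♧
??♧♠♠♠♧
??·♠♠♠·
?·♧♠♠♧█
?♠·♢♠♧♠
?·♧★♧♧♠
?♠♧♠♢··
?·♧♠♠·♧

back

????♧♠♠♠♧?
????·♠♠♠·?
???·♧♠♠♧█?
???♠·♢♠♧♠?
???·♧♧♧♧♠?
???♠♧★♢··?
???·♧♠♠·♧?
???█♢·♧♧??
??????????
??????????

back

????·♠♠♠·?
???·♧♠♠♧█?
???♠·♢♠♧♠?
???·♧♧♧♧♠?
???♠♧♠♢··?
???·♧★♠·♧?
???█♢·♧♧??
???♠♧♧♧♠??
??????????
??????????

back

???·♧♠♠♧█?
???♠·♢♠♧♠?
???·♧♧♧♧♠?
???♠♧♠♢··?
???·♧♠♠·♧?
???█♢★♧♧??
???♠♧♧♧♠??
???♧·♧██??
??????????
██████████

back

???♠·♢♠♧♠?
???·♧♧♧♧♠?
???♠♧♠♢··?
???·♧♠♠·♧?
???█♢·♧♧??
???♠♧★♧♠??
???♧·♧██??
???·♧♢♠█??
██████████
██████████

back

???·♧♧♧♧♠?
???♠♧♠♢··?
???·♧♠♠·♧?
???█♢·♧♧??
???♠♧♧♧♠??
???♧·★██??
???·♧♢♠█??
██████████
██████████
██████████

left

????·♧♧♧♧♠
????♠♧♠♢··
????·♧♠♠·♧
???♧█♢·♧♧?
???♧♠♧♧♧♠?
???♠♧★♧██?
???♢·♧♢♠█?
██████████
██████████
██████████

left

?????·♧♧♧♧
?????♠♧♠♢·
?????·♧♠♠·
???♠♧█♢·♧♧
???♠♧♠♧♧♧♠
???♧♠★·♧██
???♢♢·♧♢♠█
██████████
██████████
██████████

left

??????·♧♧♧
??????♠♧♠♢
??????·♧♠♠
???♧♠♧█♢·♧
???·♠♧♠♧♧♧
???♠♧★♧·♧█
???♧♢♢·♧♢♠
██████████
██████████
██████████

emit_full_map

??···♠♢♧♠
??··♧♧♧♧♧
??♠·█··♢♧
??♧♠♠█·♠♧
???♧·♧·♧♧
????♧♢♧♠♠
????♧♧♧♠♧
????♧♧♧·♠
????·♧♧♢♧
????··♠♧♧
????♧♧···
????█·♠♧█
????♧█♧·♧
????█♧♧♠·
????♠·♧·♧
????♧·♠♧♧
????♧♠♠♠♧
????·♠♠♠·
???·♧♠♠♧█
???♠·♢♠♧♠
???·♧♧♧♧♠
???♠♧♠♢··
???·♧♠♠·♧
♧♠♧█♢·♧♧?
·♠♧♠♧♧♧♠?
♠♧★♧·♧██?
♧♢♢·♧♢♠█?

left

???????·♧♧
???????♠♧♠
???????·♧♠
???♢♧♠♧█♢·
???♠·♠♧♠♧♧
???♧♠★♠♧·♧
???♧♧♢♢·♧♢
██████████
██████████
██████████

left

█???????·♧
█???????♠♧
█???????·♧
█??♧♢♧♠♧█♢
█??♢♠·♠♧♠♧
█??♧♧★♧♠♧·
█??♧♧♧♢♢·♧
██████████
██████████
██████████

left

██???????·
██???????♠
██???????·
██?·♧♢♧♠♧█
██?█♢♠·♠♧♠
██?♠♧★♠♧♠♧
██?♧♧♧♧♢♢·
██████████
██████████
██████████

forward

██???????♠
██???????·
██???????♠
██?·♧♧·♠?·
██?·♧♢♧♠♧█
██?█♢★·♠♧♠
██?♠♧♧♠♧♠♧
██?♧♧♧♧♢♢·
██████████
██████████

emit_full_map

?????···♠♢♧♠
?????··♧♧♧♧♧
?????♠·█··♢♧
?????♧♠♠█·♠♧
??????♧·♧·♧♧
???????♧♢♧♠♠
???????♧♧♧♠♧
???????♧♧♧·♠
???????·♧♧♢♧
???????··♠♧♧
???????♧♧···
???????█·♠♧█
???????♧█♧·♧
???????█♧♧♠·
???????♠·♧·♧
???????♧·♠♧♧
???????♧♠♠♠♧
???????·♠♠♠·
??????·♧♠♠♧█
??????♠·♢♠♧♠
??????·♧♧♧♧♠
??????♠♧♠♢··
·♧♧·♠?·♧♠♠·♧
·♧♢♧♠♧█♢·♧♧?
█♢★·♠♧♠♧♧♧♠?
♠♧♧♠♧♠♧·♧██?
♧♧♧♧♢♢·♧♢♠█?


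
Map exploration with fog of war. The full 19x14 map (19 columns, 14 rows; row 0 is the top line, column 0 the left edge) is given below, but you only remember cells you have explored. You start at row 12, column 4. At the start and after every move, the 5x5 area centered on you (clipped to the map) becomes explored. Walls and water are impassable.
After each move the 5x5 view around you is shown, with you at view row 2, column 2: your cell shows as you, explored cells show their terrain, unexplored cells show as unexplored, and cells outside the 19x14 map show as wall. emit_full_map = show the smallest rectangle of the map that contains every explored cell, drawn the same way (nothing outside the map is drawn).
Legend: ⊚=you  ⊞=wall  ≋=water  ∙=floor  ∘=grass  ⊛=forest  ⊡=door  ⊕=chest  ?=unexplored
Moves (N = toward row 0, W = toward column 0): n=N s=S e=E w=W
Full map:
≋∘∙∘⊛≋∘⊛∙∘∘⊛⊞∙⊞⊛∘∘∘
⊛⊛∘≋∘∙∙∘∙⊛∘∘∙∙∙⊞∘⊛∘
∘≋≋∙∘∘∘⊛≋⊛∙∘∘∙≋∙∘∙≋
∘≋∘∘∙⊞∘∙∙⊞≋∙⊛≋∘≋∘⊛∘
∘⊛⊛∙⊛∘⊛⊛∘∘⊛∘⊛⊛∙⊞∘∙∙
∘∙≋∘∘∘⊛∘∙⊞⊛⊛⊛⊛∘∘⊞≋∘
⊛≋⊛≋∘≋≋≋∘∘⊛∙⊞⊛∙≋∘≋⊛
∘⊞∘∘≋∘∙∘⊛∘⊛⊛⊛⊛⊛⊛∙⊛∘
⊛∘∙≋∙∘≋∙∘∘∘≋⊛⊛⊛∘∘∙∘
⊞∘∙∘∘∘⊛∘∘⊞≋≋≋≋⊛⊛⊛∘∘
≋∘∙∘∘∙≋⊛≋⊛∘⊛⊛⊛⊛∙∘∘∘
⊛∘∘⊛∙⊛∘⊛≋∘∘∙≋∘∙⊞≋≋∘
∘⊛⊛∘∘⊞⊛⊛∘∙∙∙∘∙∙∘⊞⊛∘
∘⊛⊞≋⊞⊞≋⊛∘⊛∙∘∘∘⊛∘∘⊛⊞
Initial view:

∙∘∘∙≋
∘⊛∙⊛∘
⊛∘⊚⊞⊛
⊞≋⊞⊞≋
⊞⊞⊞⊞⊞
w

∘∙∘∘∙
∘∘⊛∙⊛
⊛⊛⊚∘⊞
⊛⊞≋⊞⊞
⊞⊞⊞⊞⊞

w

≋∘∙∘∘
⊛∘∘⊛∙
∘⊛⊚∘∘
∘⊛⊞≋⊞
⊞⊞⊞⊞⊞

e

∘∙∘∘∙
∘∘⊛∙⊛
⊛⊛⊚∘⊞
⊛⊞≋⊞⊞
⊞⊞⊞⊞⊞

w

≋∘∙∘∘
⊛∘∘⊛∙
∘⊛⊚∘∘
∘⊛⊞≋⊞
⊞⊞⊞⊞⊞

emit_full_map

≋∘∙∘∘∙≋
⊛∘∘⊛∙⊛∘
∘⊛⊚∘∘⊞⊛
∘⊛⊞≋⊞⊞≋

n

⊞∘∙∘∘
≋∘∙∘∘
⊛∘⊚⊛∙
∘⊛⊛∘∘
∘⊛⊞≋⊞

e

∘∙∘∘∘
∘∙∘∘∙
∘∘⊚∙⊛
⊛⊛∘∘⊞
⊛⊞≋⊞⊞

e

∙∘∘∘⊛
∙∘∘∙≋
∘⊛⊚⊛∘
⊛∘∘⊞⊛
⊞≋⊞⊞≋

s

∙∘∘∙≋
∘⊛∙⊛∘
⊛∘⊚⊞⊛
⊞≋⊞⊞≋
⊞⊞⊞⊞⊞

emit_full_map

⊞∘∙∘∘∘⊛
≋∘∙∘∘∙≋
⊛∘∘⊛∙⊛∘
∘⊛⊛∘⊚⊞⊛
∘⊛⊞≋⊞⊞≋


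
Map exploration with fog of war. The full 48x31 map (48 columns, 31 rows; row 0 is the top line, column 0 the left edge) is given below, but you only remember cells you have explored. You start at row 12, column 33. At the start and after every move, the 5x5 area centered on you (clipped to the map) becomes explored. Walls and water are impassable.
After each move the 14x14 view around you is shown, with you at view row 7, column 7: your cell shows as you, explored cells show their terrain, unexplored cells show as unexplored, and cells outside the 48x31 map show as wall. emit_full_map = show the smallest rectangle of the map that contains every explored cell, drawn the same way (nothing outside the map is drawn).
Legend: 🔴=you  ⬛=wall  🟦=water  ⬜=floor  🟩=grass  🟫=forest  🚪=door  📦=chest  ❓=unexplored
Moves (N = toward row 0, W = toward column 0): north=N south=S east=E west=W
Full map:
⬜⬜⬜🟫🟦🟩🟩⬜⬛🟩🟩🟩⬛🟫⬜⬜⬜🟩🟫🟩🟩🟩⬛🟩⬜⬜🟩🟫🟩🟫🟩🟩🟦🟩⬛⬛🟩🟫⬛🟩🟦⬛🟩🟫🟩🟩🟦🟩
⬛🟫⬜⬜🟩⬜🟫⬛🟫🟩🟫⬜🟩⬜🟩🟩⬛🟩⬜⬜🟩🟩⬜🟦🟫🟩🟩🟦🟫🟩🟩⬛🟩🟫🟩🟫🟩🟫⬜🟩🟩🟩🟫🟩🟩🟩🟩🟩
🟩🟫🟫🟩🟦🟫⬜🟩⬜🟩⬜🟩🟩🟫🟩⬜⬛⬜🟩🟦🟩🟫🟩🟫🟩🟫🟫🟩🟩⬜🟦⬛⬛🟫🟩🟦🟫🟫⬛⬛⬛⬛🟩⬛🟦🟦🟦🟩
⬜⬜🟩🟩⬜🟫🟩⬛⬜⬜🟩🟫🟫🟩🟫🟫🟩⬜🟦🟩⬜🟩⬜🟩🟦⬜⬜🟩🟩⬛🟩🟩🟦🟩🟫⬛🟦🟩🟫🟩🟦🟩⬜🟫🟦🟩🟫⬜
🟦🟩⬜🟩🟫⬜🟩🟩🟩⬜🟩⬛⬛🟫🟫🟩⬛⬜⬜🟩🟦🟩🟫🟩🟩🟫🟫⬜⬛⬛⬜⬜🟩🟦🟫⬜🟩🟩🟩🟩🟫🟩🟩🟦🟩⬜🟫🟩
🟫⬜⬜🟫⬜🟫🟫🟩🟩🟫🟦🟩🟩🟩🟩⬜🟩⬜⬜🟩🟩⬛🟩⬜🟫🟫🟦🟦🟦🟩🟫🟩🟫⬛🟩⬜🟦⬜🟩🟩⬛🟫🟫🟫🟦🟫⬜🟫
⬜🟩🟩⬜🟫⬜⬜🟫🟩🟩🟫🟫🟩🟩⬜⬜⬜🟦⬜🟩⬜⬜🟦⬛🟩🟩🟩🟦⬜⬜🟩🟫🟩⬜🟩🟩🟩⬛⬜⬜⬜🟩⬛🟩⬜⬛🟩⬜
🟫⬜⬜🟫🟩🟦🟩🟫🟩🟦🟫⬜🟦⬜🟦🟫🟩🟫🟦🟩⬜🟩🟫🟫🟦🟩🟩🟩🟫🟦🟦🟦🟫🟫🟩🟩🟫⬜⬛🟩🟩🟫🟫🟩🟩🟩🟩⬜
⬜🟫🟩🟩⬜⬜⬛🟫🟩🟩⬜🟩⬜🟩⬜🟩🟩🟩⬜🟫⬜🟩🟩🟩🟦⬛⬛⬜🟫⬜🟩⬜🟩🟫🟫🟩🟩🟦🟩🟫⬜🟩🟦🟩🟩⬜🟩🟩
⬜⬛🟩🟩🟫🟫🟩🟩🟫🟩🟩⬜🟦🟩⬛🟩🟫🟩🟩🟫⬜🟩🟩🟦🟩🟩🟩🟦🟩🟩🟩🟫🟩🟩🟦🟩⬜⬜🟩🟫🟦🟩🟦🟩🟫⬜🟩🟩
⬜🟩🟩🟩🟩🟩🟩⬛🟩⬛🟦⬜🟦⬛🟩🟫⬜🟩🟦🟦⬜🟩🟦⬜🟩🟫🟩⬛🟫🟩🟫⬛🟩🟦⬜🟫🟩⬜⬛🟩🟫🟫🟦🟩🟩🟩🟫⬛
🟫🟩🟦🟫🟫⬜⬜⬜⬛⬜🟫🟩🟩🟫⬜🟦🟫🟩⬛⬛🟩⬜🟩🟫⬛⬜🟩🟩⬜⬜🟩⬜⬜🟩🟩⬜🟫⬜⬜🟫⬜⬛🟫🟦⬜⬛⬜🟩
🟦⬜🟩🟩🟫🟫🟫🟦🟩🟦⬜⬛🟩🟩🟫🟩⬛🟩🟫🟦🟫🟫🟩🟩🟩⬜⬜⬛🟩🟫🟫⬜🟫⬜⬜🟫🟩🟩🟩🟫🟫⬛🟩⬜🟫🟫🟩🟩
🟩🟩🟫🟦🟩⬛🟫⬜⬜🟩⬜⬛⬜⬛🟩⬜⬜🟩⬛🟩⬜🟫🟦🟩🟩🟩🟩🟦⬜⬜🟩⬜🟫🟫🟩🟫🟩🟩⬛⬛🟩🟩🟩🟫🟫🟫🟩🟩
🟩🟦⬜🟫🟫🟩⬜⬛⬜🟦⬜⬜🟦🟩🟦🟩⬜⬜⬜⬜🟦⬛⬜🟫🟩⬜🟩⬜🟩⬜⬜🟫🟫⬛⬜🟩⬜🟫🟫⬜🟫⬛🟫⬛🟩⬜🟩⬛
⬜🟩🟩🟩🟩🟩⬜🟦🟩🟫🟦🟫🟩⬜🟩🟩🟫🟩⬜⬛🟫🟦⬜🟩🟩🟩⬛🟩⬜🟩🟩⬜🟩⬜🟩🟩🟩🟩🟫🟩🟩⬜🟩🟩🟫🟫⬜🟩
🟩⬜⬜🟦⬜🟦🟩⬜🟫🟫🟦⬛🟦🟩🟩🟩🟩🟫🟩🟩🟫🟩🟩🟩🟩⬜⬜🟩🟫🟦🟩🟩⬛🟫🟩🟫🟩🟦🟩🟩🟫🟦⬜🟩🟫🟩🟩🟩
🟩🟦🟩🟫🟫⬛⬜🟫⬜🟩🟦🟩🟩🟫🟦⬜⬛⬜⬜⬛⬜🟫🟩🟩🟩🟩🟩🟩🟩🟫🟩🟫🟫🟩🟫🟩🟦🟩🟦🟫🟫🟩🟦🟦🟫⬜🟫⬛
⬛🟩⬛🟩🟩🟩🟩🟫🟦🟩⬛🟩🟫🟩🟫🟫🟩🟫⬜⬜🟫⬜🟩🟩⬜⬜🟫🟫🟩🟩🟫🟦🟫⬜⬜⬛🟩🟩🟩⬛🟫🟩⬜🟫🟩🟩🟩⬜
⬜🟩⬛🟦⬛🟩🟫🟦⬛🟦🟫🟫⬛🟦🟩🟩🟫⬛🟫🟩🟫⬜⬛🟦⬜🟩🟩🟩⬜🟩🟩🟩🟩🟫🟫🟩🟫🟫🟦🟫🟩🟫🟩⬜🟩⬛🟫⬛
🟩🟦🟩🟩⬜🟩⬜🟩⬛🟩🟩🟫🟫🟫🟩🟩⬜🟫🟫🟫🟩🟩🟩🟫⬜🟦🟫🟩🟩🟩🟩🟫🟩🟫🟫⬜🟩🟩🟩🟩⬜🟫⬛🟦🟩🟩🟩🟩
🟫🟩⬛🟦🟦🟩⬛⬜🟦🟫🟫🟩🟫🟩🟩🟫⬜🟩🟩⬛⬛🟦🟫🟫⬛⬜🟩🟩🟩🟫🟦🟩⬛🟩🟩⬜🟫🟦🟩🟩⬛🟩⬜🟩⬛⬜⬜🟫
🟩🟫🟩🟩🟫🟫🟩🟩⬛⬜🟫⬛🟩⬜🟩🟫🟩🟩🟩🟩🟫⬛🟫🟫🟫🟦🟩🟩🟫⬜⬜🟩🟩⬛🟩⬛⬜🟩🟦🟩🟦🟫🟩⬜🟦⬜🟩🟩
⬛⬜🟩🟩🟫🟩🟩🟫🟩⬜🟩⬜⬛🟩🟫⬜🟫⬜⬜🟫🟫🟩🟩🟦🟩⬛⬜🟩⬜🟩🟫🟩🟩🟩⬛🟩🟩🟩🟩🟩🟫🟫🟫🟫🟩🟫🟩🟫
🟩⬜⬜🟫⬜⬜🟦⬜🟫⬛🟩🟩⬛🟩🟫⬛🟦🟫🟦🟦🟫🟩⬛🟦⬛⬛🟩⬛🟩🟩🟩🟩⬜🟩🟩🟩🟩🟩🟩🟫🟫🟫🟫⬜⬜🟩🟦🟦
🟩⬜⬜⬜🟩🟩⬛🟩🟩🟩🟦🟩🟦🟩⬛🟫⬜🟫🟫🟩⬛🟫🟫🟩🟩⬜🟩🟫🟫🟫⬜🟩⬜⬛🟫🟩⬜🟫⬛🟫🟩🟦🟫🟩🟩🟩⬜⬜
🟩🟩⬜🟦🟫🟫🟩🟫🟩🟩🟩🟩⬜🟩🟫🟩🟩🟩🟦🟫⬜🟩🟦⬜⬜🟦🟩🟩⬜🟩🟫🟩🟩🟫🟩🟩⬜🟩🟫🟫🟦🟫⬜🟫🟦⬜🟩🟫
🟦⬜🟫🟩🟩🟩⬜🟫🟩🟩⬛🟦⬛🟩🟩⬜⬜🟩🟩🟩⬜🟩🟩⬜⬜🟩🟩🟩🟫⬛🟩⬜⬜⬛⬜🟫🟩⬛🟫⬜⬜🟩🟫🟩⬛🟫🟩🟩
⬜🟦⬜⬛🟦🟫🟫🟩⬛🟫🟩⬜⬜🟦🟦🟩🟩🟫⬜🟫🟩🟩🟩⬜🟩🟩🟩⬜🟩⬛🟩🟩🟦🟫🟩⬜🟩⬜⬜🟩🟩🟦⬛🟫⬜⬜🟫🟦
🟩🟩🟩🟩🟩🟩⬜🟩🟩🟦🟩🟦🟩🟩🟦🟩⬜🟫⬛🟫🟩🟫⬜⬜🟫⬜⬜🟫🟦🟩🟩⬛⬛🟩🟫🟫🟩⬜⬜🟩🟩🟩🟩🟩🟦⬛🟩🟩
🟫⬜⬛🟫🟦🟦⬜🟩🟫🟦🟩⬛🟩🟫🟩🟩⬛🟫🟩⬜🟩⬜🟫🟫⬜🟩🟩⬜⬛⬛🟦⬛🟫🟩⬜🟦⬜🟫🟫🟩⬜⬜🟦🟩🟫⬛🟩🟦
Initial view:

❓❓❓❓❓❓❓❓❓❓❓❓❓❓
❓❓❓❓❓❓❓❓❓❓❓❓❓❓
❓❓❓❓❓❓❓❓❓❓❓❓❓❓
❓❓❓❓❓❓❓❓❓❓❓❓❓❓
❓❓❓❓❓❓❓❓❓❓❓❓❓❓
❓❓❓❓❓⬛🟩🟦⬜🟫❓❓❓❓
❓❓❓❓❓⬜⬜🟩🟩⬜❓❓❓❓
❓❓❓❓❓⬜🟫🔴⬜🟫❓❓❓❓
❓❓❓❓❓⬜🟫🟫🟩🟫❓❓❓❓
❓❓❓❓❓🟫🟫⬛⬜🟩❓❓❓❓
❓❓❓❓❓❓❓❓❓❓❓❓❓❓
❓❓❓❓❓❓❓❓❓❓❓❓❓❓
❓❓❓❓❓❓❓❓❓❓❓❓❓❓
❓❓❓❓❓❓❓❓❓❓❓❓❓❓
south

❓❓❓❓❓❓❓❓❓❓❓❓❓❓
❓❓❓❓❓❓❓❓❓❓❓❓❓❓
❓❓❓❓❓❓❓❓❓❓❓❓❓❓
❓❓❓❓❓❓❓❓❓❓❓❓❓❓
❓❓❓❓❓⬛🟩🟦⬜🟫❓❓❓❓
❓❓❓❓❓⬜⬜🟩🟩⬜❓❓❓❓
❓❓❓❓❓⬜🟫⬜⬜🟫❓❓❓❓
❓❓❓❓❓⬜🟫🔴🟩🟫❓❓❓❓
❓❓❓❓❓🟫🟫⬛⬜🟩❓❓❓❓
❓❓❓❓❓⬜🟩⬜🟩🟩❓❓❓❓
❓❓❓❓❓❓❓❓❓❓❓❓❓❓
❓❓❓❓❓❓❓❓❓❓❓❓❓❓
❓❓❓❓❓❓❓❓❓❓❓❓❓❓
❓❓❓❓❓❓❓❓❓❓❓❓❓❓

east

❓❓❓❓❓❓❓❓❓❓❓❓❓❓
❓❓❓❓❓❓❓❓❓❓❓❓❓❓
❓❓❓❓❓❓❓❓❓❓❓❓❓❓
❓❓❓❓❓❓❓❓❓❓❓❓❓❓
❓❓❓❓⬛🟩🟦⬜🟫❓❓❓❓❓
❓❓❓❓⬜⬜🟩🟩⬜🟫❓❓❓❓
❓❓❓❓⬜🟫⬜⬜🟫🟩❓❓❓❓
❓❓❓❓⬜🟫🟫🔴🟫🟩❓❓❓❓
❓❓❓❓🟫🟫⬛⬜🟩⬜❓❓❓❓
❓❓❓❓⬜🟩⬜🟩🟩🟩❓❓❓❓
❓❓❓❓❓❓❓❓❓❓❓❓❓❓
❓❓❓❓❓❓❓❓❓❓❓❓❓❓
❓❓❓❓❓❓❓❓❓❓❓❓❓❓
❓❓❓❓❓❓❓❓❓❓❓❓❓❓

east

❓❓❓❓❓❓❓❓❓❓❓❓❓❓
❓❓❓❓❓❓❓❓❓❓❓❓❓❓
❓❓❓❓❓❓❓❓❓❓❓❓❓❓
❓❓❓❓❓❓❓❓❓❓❓❓❓❓
❓❓❓⬛🟩🟦⬜🟫❓❓❓❓❓❓
❓❓❓⬜⬜🟩🟩⬜🟫⬜❓❓❓❓
❓❓❓⬜🟫⬜⬜🟫🟩🟩❓❓❓❓
❓❓❓⬜🟫🟫🟩🔴🟩🟩❓❓❓❓
❓❓❓🟫🟫⬛⬜🟩⬜🟫❓❓❓❓
❓❓❓⬜🟩⬜🟩🟩🟩🟩❓❓❓❓
❓❓❓❓❓❓❓❓❓❓❓❓❓❓
❓❓❓❓❓❓❓❓❓❓❓❓❓❓
❓❓❓❓❓❓❓❓❓❓❓❓❓❓
❓❓❓❓❓❓❓❓❓❓❓❓❓❓

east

❓❓❓❓❓❓❓❓❓❓❓❓❓❓
❓❓❓❓❓❓❓❓❓❓❓❓❓❓
❓❓❓❓❓❓❓❓❓❓❓❓❓❓
❓❓❓❓❓❓❓❓❓❓❓❓❓❓
❓❓⬛🟩🟦⬜🟫❓❓❓❓❓❓❓
❓❓⬜⬜🟩🟩⬜🟫⬜⬜❓❓❓❓
❓❓⬜🟫⬜⬜🟫🟩🟩🟩❓❓❓❓
❓❓⬜🟫🟫🟩🟫🔴🟩⬛❓❓❓❓
❓❓🟫🟫⬛⬜🟩⬜🟫🟫❓❓❓❓
❓❓⬜🟩⬜🟩🟩🟩🟩🟫❓❓❓❓
❓❓❓❓❓❓❓❓❓❓❓❓❓❓
❓❓❓❓❓❓❓❓❓❓❓❓❓❓
❓❓❓❓❓❓❓❓❓❓❓❓❓❓
❓❓❓❓❓❓❓❓❓❓❓❓❓❓

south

❓❓❓❓❓❓❓❓❓❓❓❓❓❓
❓❓❓❓❓❓❓❓❓❓❓❓❓❓
❓❓❓❓❓❓❓❓❓❓❓❓❓❓
❓❓⬛🟩🟦⬜🟫❓❓❓❓❓❓❓
❓❓⬜⬜🟩🟩⬜🟫⬜⬜❓❓❓❓
❓❓⬜🟫⬜⬜🟫🟩🟩🟩❓❓❓❓
❓❓⬜🟫🟫🟩🟫🟩🟩⬛❓❓❓❓
❓❓🟫🟫⬛⬜🟩🔴🟫🟫❓❓❓❓
❓❓⬜🟩⬜🟩🟩🟩🟩🟫❓❓❓❓
❓❓❓❓❓🟩🟫🟩🟦🟩❓❓❓❓
❓❓❓❓❓❓❓❓❓❓❓❓❓❓
❓❓❓❓❓❓❓❓❓❓❓❓❓❓
❓❓❓❓❓❓❓❓❓❓❓❓❓❓
❓❓❓❓❓❓❓❓❓❓❓❓❓❓

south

❓❓❓❓❓❓❓❓❓❓❓❓❓❓
❓❓❓❓❓❓❓❓❓❓❓❓❓❓
❓❓⬛🟩🟦⬜🟫❓❓❓❓❓❓❓
❓❓⬜⬜🟩🟩⬜🟫⬜⬜❓❓❓❓
❓❓⬜🟫⬜⬜🟫🟩🟩🟩❓❓❓❓
❓❓⬜🟫🟫🟩🟫🟩🟩⬛❓❓❓❓
❓❓🟫🟫⬛⬜🟩⬜🟫🟫❓❓❓❓
❓❓⬜🟩⬜🟩🟩🔴🟩🟫❓❓❓❓
❓❓❓❓❓🟩🟫🟩🟦🟩❓❓❓❓
❓❓❓❓❓🟫🟩🟦🟩🟦❓❓❓❓
❓❓❓❓❓❓❓❓❓❓❓❓❓❓
❓❓❓❓❓❓❓❓❓❓❓❓❓❓
❓❓❓❓❓❓❓❓❓❓❓❓❓❓
❓❓❓❓❓❓❓❓❓❓❓❓❓❓

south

❓❓❓❓❓❓❓❓❓❓❓❓❓❓
❓❓⬛🟩🟦⬜🟫❓❓❓❓❓❓❓
❓❓⬜⬜🟩🟩⬜🟫⬜⬜❓❓❓❓
❓❓⬜🟫⬜⬜🟫🟩🟩🟩❓❓❓❓
❓❓⬜🟫🟫🟩🟫🟩🟩⬛❓❓❓❓
❓❓🟫🟫⬛⬜🟩⬜🟫🟫❓❓❓❓
❓❓⬜🟩⬜🟩🟩🟩🟩🟫❓❓❓❓
❓❓❓❓❓🟩🟫🔴🟦🟩❓❓❓❓
❓❓❓❓❓🟫🟩🟦🟩🟦❓❓❓❓
❓❓❓❓❓⬜⬛🟩🟩🟩❓❓❓❓
❓❓❓❓❓❓❓❓❓❓❓❓❓❓
❓❓❓❓❓❓❓❓❓❓❓❓❓❓
❓❓❓❓❓❓❓❓❓❓❓❓❓❓
❓❓❓❓❓❓❓❓❓❓❓❓❓❓

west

❓❓❓❓❓❓❓❓❓❓❓❓❓❓
❓❓❓⬛🟩🟦⬜🟫❓❓❓❓❓❓
❓❓❓⬜⬜🟩🟩⬜🟫⬜⬜❓❓❓
❓❓❓⬜🟫⬜⬜🟫🟩🟩🟩❓❓❓
❓❓❓⬜🟫🟫🟩🟫🟩🟩⬛❓❓❓
❓❓❓🟫🟫⬛⬜🟩⬜🟫🟫❓❓❓
❓❓❓⬜🟩⬜🟩🟩🟩🟩🟫❓❓❓
❓❓❓❓❓🟫🟩🔴🟩🟦🟩❓❓❓
❓❓❓❓❓🟩🟫🟩🟦🟩🟦❓❓❓
❓❓❓❓❓⬜⬜⬛🟩🟩🟩❓❓❓
❓❓❓❓❓❓❓❓❓❓❓❓❓❓
❓❓❓❓❓❓❓❓❓❓❓❓❓❓
❓❓❓❓❓❓❓❓❓❓❓❓❓❓
❓❓❓❓❓❓❓❓❓❓❓❓❓❓

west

❓❓❓❓❓❓❓❓❓❓❓❓❓❓
❓❓❓❓⬛🟩🟦⬜🟫❓❓❓❓❓
❓❓❓❓⬜⬜🟩🟩⬜🟫⬜⬜❓❓
❓❓❓❓⬜🟫⬜⬜🟫🟩🟩🟩❓❓
❓❓❓❓⬜🟫🟫🟩🟫🟩🟩⬛❓❓
❓❓❓❓🟫🟫⬛⬜🟩⬜🟫🟫❓❓
❓❓❓❓⬜🟩⬜🟩🟩🟩🟩🟫❓❓
❓❓❓❓❓⬛🟫🔴🟫🟩🟦🟩❓❓
❓❓❓❓❓🟫🟩🟫🟩🟦🟩🟦❓❓
❓❓❓❓❓🟫⬜⬜⬛🟩🟩🟩❓❓
❓❓❓❓❓❓❓❓❓❓❓❓❓❓
❓❓❓❓❓❓❓❓❓❓❓❓❓❓
❓❓❓❓❓❓❓❓❓❓❓❓❓❓
❓❓❓❓❓❓❓❓❓❓❓❓❓❓

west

❓❓❓❓❓❓❓❓❓❓❓❓❓❓
❓❓❓❓❓⬛🟩🟦⬜🟫❓❓❓❓
❓❓❓❓❓⬜⬜🟩🟩⬜🟫⬜⬜❓
❓❓❓❓❓⬜🟫⬜⬜🟫🟩🟩🟩❓
❓❓❓❓❓⬜🟫🟫🟩🟫🟩🟩⬛❓
❓❓❓❓❓🟫🟫⬛⬜🟩⬜🟫🟫❓
❓❓❓❓❓⬜🟩⬜🟩🟩🟩🟩🟫❓
❓❓❓❓❓🟩⬛🔴🟩🟫🟩🟦🟩❓
❓❓❓❓❓🟫🟫🟩🟫🟩🟦🟩🟦❓
❓❓❓❓❓🟦🟫⬜⬜⬛🟩🟩🟩❓
❓❓❓❓❓❓❓❓❓❓❓❓❓❓
❓❓❓❓❓❓❓❓❓❓❓❓❓❓
❓❓❓❓❓❓❓❓❓❓❓❓❓❓
❓❓❓❓❓❓❓❓❓❓❓❓❓❓

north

❓❓❓❓❓❓❓❓❓❓❓❓❓❓
❓❓❓❓❓❓❓❓❓❓❓❓❓❓
❓❓❓❓❓⬛🟩🟦⬜🟫❓❓❓❓
❓❓❓❓❓⬜⬜🟩🟩⬜🟫⬜⬜❓
❓❓❓❓❓⬜🟫⬜⬜🟫🟩🟩🟩❓
❓❓❓❓❓⬜🟫🟫🟩🟫🟩🟩⬛❓
❓❓❓❓❓🟫🟫⬛⬜🟩⬜🟫🟫❓
❓❓❓❓❓⬜🟩🔴🟩🟩🟩🟩🟫❓
❓❓❓❓❓🟩⬛🟫🟩🟫🟩🟦🟩❓
❓❓❓❓❓🟫🟫🟩🟫🟩🟦🟩🟦❓
❓❓❓❓❓🟦🟫⬜⬜⬛🟩🟩🟩❓
❓❓❓❓❓❓❓❓❓❓❓❓❓❓
❓❓❓❓❓❓❓❓❓❓❓❓❓❓
❓❓❓❓❓❓❓❓❓❓❓❓❓❓

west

❓❓❓❓❓❓❓❓❓❓❓❓❓❓
❓❓❓❓❓❓❓❓❓❓❓❓❓❓
❓❓❓❓❓❓⬛🟩🟦⬜🟫❓❓❓
❓❓❓❓❓❓⬜⬜🟩🟩⬜🟫⬜⬜
❓❓❓❓❓❓⬜🟫⬜⬜🟫🟩🟩🟩
❓❓❓❓❓🟩⬜🟫🟫🟩🟫🟩🟩⬛
❓❓❓❓❓⬜🟫🟫⬛⬜🟩⬜🟫🟫
❓❓❓❓❓🟩⬜🔴⬜🟩🟩🟩🟩🟫
❓❓❓❓❓🟩🟩⬛🟫🟩🟫🟩🟦🟩
❓❓❓❓❓🟩🟫🟫🟩🟫🟩🟦🟩🟦
❓❓❓❓❓❓🟦🟫⬜⬜⬛🟩🟩🟩
❓❓❓❓❓❓❓❓❓❓❓❓❓❓
❓❓❓❓❓❓❓❓❓❓❓❓❓❓
❓❓❓❓❓❓❓❓❓❓❓❓❓❓

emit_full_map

❓⬛🟩🟦⬜🟫❓❓❓
❓⬜⬜🟩🟩⬜🟫⬜⬜
❓⬜🟫⬜⬜🟫🟩🟩🟩
🟩⬜🟫🟫🟩🟫🟩🟩⬛
⬜🟫🟫⬛⬜🟩⬜🟫🟫
🟩⬜🔴⬜🟩🟩🟩🟩🟫
🟩🟩⬛🟫🟩🟫🟩🟦🟩
🟩🟫🟫🟩🟫🟩🟦🟩🟦
❓🟦🟫⬜⬜⬛🟩🟩🟩

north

❓❓❓❓❓❓❓❓❓❓❓❓❓❓
❓❓❓❓❓❓❓❓❓❓❓❓❓❓
❓❓❓❓❓❓❓❓❓❓❓❓❓❓
❓❓❓❓❓❓⬛🟩🟦⬜🟫❓❓❓
❓❓❓❓❓❓⬜⬜🟩🟩⬜🟫⬜⬜
❓❓❓❓❓🟫⬜🟫⬜⬜🟫🟩🟩🟩
❓❓❓❓❓🟩⬜🟫🟫🟩🟫🟩🟩⬛
❓❓❓❓❓⬜🟫🔴⬛⬜🟩⬜🟫🟫
❓❓❓❓❓🟩⬜🟩⬜🟩🟩🟩🟩🟫
❓❓❓❓❓🟩🟩⬛🟫🟩🟫🟩🟦🟩
❓❓❓❓❓🟩🟫🟫🟩🟫🟩🟦🟩🟦
❓❓❓❓❓❓🟦🟫⬜⬜⬛🟩🟩🟩
❓❓❓❓❓❓❓❓❓❓❓❓❓❓
❓❓❓❓❓❓❓❓❓❓❓❓❓❓

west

❓❓❓❓❓❓❓❓❓❓❓❓❓❓
❓❓❓❓❓❓❓❓❓❓❓❓❓❓
❓❓❓❓❓❓❓❓❓❓❓❓❓❓
❓❓❓❓❓❓❓⬛🟩🟦⬜🟫❓❓
❓❓❓❓❓❓❓⬜⬜🟩🟩⬜🟫⬜
❓❓❓❓❓🟫🟫⬜🟫⬜⬜🟫🟩🟩
❓❓❓❓❓⬜🟩⬜🟫🟫🟩🟫🟩🟩
❓❓❓❓❓⬜⬜🔴🟫⬛⬜🟩⬜🟫
❓❓❓❓❓🟩🟩⬜🟩⬜🟩🟩🟩🟩
❓❓❓❓❓🟦🟩🟩⬛🟫🟩🟫🟩🟦
❓❓❓❓❓❓🟩🟫🟫🟩🟫🟩🟦🟩
❓❓❓❓❓❓❓🟦🟫⬜⬜⬛🟩🟩
❓❓❓❓❓❓❓❓❓❓❓❓❓❓
❓❓❓❓❓❓❓❓❓❓❓❓❓❓

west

❓❓❓❓❓❓❓❓❓❓❓❓❓❓
❓❓❓❓❓❓❓❓❓❓❓❓❓❓
❓❓❓❓❓❓❓❓❓❓❓❓❓❓
❓❓❓❓❓❓❓❓⬛🟩🟦⬜🟫❓
❓❓❓❓❓❓❓❓⬜⬜🟩🟩⬜🟫
❓❓❓❓❓🟩🟫🟫⬜🟫⬜⬜🟫🟩
❓❓❓❓❓⬜⬜🟩⬜🟫🟫🟩🟫🟩
❓❓❓❓❓🟩⬜🔴🟫🟫⬛⬜🟩⬜
❓❓❓❓❓⬜🟩🟩⬜🟩⬜🟩🟩🟩
❓❓❓❓❓🟫🟦🟩🟩⬛🟫🟩🟫🟩
❓❓❓❓❓❓❓🟩🟫🟫🟩🟫🟩🟦
❓❓❓❓❓❓❓❓🟦🟫⬜⬜⬛🟩
❓❓❓❓❓❓❓❓❓❓❓❓❓❓
❓❓❓❓❓❓❓❓❓❓❓❓❓❓

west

❓❓❓❓❓❓❓❓❓❓❓❓❓❓
❓❓❓❓❓❓❓❓❓❓❓❓❓❓
❓❓❓❓❓❓❓❓❓❓❓❓❓❓
❓❓❓❓❓❓❓❓❓⬛🟩🟦⬜🟫
❓❓❓❓❓❓❓❓❓⬜⬜🟩🟩⬜
❓❓❓❓❓⬛🟩🟫🟫⬜🟫⬜⬜🟫
❓❓❓❓❓🟦⬜⬜🟩⬜🟫🟫🟩🟫
❓❓❓❓❓⬜🟩🔴⬜🟫🟫⬛⬜🟩
❓❓❓❓❓🟩⬜🟩🟩⬜🟩⬜🟩🟩
❓❓❓❓❓🟩🟫🟦🟩🟩⬛🟫🟩🟫
❓❓❓❓❓❓❓❓🟩🟫🟫🟩🟫🟩
❓❓❓❓❓❓❓❓❓🟦🟫⬜⬜⬛
❓❓❓❓❓❓❓❓❓❓❓❓❓❓
❓❓❓❓❓❓❓❓❓❓❓❓❓❓

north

❓❓❓❓❓❓❓❓❓❓❓❓❓❓
❓❓❓❓❓❓❓❓❓❓❓❓❓❓
❓❓❓❓❓❓❓❓❓❓❓❓❓❓
❓❓❓❓❓❓❓❓❓❓❓❓❓❓
❓❓❓❓❓❓❓❓❓⬛🟩🟦⬜🟫
❓❓❓❓❓🟩⬜⬜🟩⬜⬜🟩🟩⬜
❓❓❓❓❓⬛🟩🟫🟫⬜🟫⬜⬜🟫
❓❓❓❓❓🟦⬜🔴🟩⬜🟫🟫🟩🟫
❓❓❓❓❓⬜🟩⬜⬜🟫🟫⬛⬜🟩
❓❓❓❓❓🟩⬜🟩🟩⬜🟩⬜🟩🟩
❓❓❓❓❓🟩🟫🟦🟩🟩⬛🟫🟩🟫
❓❓❓❓❓❓❓❓🟩🟫🟫🟩🟫🟩
❓❓❓❓❓❓❓❓❓🟦🟫⬜⬜⬛
❓❓❓❓❓❓❓❓❓❓❓❓❓❓

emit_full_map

❓❓❓❓⬛🟩🟦⬜🟫❓❓❓
🟩⬜⬜🟩⬜⬜🟩🟩⬜🟫⬜⬜
⬛🟩🟫🟫⬜🟫⬜⬜🟫🟩🟩🟩
🟦⬜🔴🟩⬜🟫🟫🟩🟫🟩🟩⬛
⬜🟩⬜⬜🟫🟫⬛⬜🟩⬜🟫🟫
🟩⬜🟩🟩⬜🟩⬜🟩🟩🟩🟩🟫
🟩🟫🟦🟩🟩⬛🟫🟩🟫🟩🟦🟩
❓❓❓🟩🟫🟫🟩🟫🟩🟦🟩🟦
❓❓❓❓🟦🟫⬜⬜⬛🟩🟩🟩


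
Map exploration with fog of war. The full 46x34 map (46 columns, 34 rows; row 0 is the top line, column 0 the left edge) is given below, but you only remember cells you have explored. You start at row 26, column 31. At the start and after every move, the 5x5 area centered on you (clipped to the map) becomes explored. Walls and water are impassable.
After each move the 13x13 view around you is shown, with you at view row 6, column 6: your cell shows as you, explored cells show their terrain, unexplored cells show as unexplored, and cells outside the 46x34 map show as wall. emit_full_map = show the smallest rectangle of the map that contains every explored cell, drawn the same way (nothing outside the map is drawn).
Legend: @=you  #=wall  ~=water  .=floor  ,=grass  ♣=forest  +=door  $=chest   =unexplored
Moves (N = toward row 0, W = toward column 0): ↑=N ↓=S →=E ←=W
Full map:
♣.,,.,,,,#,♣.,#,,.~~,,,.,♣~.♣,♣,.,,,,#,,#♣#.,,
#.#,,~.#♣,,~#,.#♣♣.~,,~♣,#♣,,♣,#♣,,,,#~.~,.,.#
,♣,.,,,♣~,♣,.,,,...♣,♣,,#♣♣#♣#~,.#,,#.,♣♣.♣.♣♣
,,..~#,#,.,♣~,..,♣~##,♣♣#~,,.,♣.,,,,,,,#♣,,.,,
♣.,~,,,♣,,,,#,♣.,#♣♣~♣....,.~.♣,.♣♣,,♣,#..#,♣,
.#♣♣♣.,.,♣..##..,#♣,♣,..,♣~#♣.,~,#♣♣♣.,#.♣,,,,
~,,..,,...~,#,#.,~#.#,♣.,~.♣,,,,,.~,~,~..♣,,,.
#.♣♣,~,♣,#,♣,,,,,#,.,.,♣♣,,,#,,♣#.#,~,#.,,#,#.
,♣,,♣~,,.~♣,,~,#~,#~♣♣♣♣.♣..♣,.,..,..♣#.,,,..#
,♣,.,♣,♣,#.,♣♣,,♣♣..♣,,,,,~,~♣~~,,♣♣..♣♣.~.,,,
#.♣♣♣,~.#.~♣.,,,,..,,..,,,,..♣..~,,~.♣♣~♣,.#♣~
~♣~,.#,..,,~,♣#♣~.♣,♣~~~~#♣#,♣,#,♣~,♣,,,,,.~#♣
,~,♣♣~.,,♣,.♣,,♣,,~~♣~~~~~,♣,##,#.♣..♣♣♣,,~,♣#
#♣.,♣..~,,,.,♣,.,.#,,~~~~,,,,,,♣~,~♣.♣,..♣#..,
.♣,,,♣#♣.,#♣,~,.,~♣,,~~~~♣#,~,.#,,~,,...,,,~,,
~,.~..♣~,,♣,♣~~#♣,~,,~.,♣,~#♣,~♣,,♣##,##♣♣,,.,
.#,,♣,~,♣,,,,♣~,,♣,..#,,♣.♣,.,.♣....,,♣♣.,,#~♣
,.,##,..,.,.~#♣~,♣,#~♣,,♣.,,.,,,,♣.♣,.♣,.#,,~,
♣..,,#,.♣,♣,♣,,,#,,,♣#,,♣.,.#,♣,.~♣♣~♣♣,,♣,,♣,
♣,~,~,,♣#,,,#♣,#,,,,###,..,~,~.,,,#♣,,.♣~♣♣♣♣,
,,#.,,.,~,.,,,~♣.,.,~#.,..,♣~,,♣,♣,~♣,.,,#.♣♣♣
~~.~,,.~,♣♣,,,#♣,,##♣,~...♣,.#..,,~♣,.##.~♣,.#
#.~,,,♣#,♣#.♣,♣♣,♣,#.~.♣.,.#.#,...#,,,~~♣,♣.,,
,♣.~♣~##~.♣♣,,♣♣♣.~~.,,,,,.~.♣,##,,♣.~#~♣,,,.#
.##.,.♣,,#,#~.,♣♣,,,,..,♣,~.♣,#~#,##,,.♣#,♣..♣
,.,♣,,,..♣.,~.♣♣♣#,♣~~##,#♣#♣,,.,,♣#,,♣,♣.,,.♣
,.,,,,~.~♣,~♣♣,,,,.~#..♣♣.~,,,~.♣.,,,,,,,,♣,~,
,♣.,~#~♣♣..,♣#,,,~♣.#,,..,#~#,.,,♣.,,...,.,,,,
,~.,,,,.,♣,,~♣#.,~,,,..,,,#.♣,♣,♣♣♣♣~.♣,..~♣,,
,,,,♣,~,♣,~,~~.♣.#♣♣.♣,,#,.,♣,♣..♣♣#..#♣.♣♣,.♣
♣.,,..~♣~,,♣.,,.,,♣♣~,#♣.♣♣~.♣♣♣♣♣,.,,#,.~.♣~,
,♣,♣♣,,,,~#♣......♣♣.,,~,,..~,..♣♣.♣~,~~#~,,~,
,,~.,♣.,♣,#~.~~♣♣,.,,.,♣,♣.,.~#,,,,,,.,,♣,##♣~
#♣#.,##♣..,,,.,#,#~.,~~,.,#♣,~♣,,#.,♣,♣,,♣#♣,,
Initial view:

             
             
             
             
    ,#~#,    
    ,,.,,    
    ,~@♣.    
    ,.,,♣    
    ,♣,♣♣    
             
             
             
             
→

             
             
             
             
   ,#~#,#    
   ,,.,,♣    
   ,~.@.,    
   ,.,,♣.    
   ,♣,♣♣♣    
             
             
             
             

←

             
             
             
             
    ,#~#,#   
    ,,.,,♣   
    ,~@♣.,   
    ,.,,♣.   
    ,♣,♣♣♣   
             
             
             
             

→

             
             
             
             
   ,#~#,#    
   ,,.,,♣    
   ,~.@.,    
   ,.,,♣.    
   ,♣,♣♣♣    
             
             
             
             

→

             
             
             
             
  ,#~#,##    
  ,,.,,♣#    
  ,~.♣@,,    
  ,.,,♣.,    
  ,♣,♣♣♣♣    
             
             
             
             

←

             
             
             
             
   ,#~#,##   
   ,,.,,♣#   
   ,~.@.,,   
   ,.,,♣.,   
   ,♣,♣♣♣♣   
             
             
             
             

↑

             
             
             
             
    ,##,,    
   ,#~#,##   
   ,,.@,♣#   
   ,~.♣.,,   
   ,.,,♣.,   
   ,♣,♣♣♣♣   
             
             
             

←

             
             
             
             
    ♣,##,,   
    ,#~#,##  
    ,,@,,♣#  
    ,~.♣.,,  
    ,.,,♣.,  
    ,♣,♣♣♣♣  
             
             
             

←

             
             
             
             
    .♣,##,,  
    ♣,#~#,## 
    ♣,@.,,♣# 
    ,,~.♣.,, 
    #,.,,♣., 
     ,♣,♣♣♣♣ 
             
             
             

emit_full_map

.♣,##,, 
♣,#~#,##
♣,@.,,♣#
,,~.♣.,,
#,.,,♣.,
 ,♣,♣♣♣♣

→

             
             
             
             
   .♣,##,,   
   ♣,#~#,##  
   ♣,,@,,♣#  
   ,,~.♣.,,  
   #,.,,♣.,  
    ,♣,♣♣♣♣  
             
             
             

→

             
             
             
             
  .♣,##,,    
  ♣,#~#,##   
  ♣,,.@,♣#   
  ,,~.♣.,,   
  #,.,,♣.,   
   ,♣,♣♣♣♣   
             
             
             

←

             
             
             
             
   .♣,##,,   
   ♣,#~#,##  
   ♣,,@,,♣#  
   ,,~.♣.,,  
   #,.,,♣.,  
    ,♣,♣♣♣♣  
             
             
             

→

             
             
             
             
  .♣,##,,    
  ♣,#~#,##   
  ♣,,.@,♣#   
  ,,~.♣.,,   
  #,.,,♣.,   
   ,♣,♣♣♣♣   
             
             
             

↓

             
             
             
  .♣,##,,    
  ♣,#~#,##   
  ♣,,.,,♣#   
  ,,~.@.,,   
  #,.,,♣.,   
   ,♣,♣♣♣♣   
             
             
             
             

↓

             
             
  .♣,##,,    
  ♣,#~#,##   
  ♣,,.,,♣#   
  ,,~.♣.,,   
  #,.,@♣.,   
   ,♣,♣♣♣♣   
    ♣..♣♣    
             
             
             
             

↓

             
  .♣,##,,    
  ♣,#~#,##   
  ♣,,.,,♣#   
  ,,~.♣.,,   
  #,.,,♣.,   
   ,♣,@♣♣♣   
    ♣..♣♣    
    ♣♣♣♣,    
             
             
             
#############

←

             
   .♣,##,,   
   ♣,#~#,##  
   ♣,,.,,♣#  
   ,,~.♣.,,  
   #,.,,♣.,  
    ,♣@♣♣♣♣  
    ,♣..♣♣   
    ♣♣♣♣♣,   
             
             
             
#############

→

             
  .♣,##,,    
  ♣,#~#,##   
  ♣,,.,,♣#   
  ,,~.♣.,,   
  #,.,,♣.,   
   ,♣,@♣♣♣   
   ,♣..♣♣    
   ♣♣♣♣♣,    
             
             
             
#############

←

             
   .♣,##,,   
   ♣,#~#,##  
   ♣,,.,,♣#  
   ,,~.♣.,,  
   #,.,,♣.,  
    ,♣@♣♣♣♣  
    ,♣..♣♣   
    ♣♣♣♣♣,   
             
             
             
#############

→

             
  .♣,##,,    
  ♣,#~#,##   
  ♣,,.,,♣#   
  ,,~.♣.,,   
  #,.,,♣.,   
   ,♣,@♣♣♣   
   ,♣..♣♣    
   ♣♣♣♣♣,    
             
             
             
#############

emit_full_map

.♣,##,, 
♣,#~#,##
♣,,.,,♣#
,,~.♣.,,
#,.,,♣.,
 ,♣,@♣♣♣
 ,♣..♣♣ 
 ♣♣♣♣♣, 
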